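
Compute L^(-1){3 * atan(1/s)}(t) 3 * sin(t)/t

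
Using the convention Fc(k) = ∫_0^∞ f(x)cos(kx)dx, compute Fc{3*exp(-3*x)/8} 9/(8*(k^2 + 9))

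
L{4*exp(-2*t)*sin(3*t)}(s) 12/((s+2)^2+9)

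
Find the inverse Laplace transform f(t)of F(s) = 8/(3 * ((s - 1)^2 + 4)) 4 * exp(t) * sin(2 * t)/3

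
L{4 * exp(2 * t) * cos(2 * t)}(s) 4 * (s - 2)/((s - 2)^2 + 4)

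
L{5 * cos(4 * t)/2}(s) 5 * s/(2 * (s^2 + 16))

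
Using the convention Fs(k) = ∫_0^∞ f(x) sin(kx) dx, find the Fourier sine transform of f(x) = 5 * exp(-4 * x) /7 5 * k/(7 * (k^2 + 16) ) 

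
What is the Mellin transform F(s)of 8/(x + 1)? 8*pi*csc(pi*s)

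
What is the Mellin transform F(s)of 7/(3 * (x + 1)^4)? 7 * gamma(s) * gamma(4 - s)/18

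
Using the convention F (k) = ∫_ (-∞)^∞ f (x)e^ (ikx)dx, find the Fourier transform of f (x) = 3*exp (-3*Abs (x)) 18/ (k^2 + 9)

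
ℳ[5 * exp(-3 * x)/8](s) 5 * gamma(s)/(8 * 3^s)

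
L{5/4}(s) 5/(4*s)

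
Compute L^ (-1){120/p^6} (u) u^5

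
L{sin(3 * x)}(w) 3/(w^2 + 9)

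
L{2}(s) 2/s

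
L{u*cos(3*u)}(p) (p^2 - 9)/(p^2 + 9)^2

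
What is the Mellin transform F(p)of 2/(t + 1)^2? -2*pi*(p - 1)/sin(pi*p)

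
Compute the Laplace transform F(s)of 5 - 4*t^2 5/s - 8/s^3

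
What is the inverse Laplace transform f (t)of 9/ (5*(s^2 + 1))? 9*sin (t)/5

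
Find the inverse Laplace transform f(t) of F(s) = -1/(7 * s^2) -t/7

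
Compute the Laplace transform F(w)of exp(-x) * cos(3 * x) (w + 1)/((w + 1)^2 + 9)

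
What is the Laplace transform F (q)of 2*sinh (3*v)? 6/ (q^2 - 9)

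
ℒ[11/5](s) 11/(5*s)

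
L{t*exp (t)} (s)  (s - 1)^ (-2)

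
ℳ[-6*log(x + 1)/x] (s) 6*pi*csc(pi*s)/(s - 1)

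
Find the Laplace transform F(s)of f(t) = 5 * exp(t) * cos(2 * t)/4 5 * (s - 1)/(4 * ((s - 1)^2 + 4))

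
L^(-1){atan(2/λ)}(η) sin(2 * η)/η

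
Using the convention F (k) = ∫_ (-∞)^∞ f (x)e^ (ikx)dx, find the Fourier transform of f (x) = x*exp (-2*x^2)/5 sqrt (2)*I*sqrt (pi)*k*exp (-k^2/8)/40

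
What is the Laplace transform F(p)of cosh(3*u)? p/(p^2 - 9)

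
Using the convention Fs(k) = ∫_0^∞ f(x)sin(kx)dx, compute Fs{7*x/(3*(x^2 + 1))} 7*pi*exp(-k)/6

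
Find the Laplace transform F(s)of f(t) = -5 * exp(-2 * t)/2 -5/(2 * s + 4)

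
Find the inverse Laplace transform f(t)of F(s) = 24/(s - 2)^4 4*t^3*exp(2*t)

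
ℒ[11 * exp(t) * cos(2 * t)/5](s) 11 * (s - 1)/(5 * ((s - 1)^2+4))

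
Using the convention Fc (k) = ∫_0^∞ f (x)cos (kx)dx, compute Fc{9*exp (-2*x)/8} 9/ (4*(k^2 + 4))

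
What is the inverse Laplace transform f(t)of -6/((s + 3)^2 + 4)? -3*exp(-3*t)*sin(2*t)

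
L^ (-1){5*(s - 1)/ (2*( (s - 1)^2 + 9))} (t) 5*exp (t)*cos (3*t)/2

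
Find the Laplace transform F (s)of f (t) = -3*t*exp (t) -3/ (s - 1)^2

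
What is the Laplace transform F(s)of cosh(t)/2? s/(2*(s^2 - 1))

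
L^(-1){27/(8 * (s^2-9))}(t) 9 * sinh(3 * t)/8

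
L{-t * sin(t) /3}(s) -2 * s/(3 * (s^2 + 1) ^2) 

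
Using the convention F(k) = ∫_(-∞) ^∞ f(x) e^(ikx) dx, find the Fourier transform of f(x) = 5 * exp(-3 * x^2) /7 5 * sqrt(3) * sqrt(pi) * exp(-k^2/12) /21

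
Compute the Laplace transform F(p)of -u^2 -2/p^3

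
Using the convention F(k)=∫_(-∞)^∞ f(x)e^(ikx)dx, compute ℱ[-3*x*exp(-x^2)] -3*I*sqrt(pi)*k*exp(-k^2/4)/2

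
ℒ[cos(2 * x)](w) w/(w^2 + 4)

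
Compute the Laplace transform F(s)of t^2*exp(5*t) 2/(s - 5)^3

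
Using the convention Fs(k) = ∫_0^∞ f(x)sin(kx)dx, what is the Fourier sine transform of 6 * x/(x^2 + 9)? 3 * pi * exp(-3 * k)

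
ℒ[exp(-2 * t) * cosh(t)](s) (s + 2) /((s + 2) ^2 - 1) 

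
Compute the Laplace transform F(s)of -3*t -3/s^2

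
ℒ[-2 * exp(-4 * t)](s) -2/(s+4)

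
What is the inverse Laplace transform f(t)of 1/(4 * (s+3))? exp(-3 * t)/4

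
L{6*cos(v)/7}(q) 6*q/(7*(q^2 + 1))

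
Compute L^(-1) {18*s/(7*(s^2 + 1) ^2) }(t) 9*t*sin(t) /7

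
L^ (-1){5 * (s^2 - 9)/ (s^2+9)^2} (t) 5 * t * cos (3 * t)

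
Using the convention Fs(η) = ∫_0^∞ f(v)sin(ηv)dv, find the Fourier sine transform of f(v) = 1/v pi/2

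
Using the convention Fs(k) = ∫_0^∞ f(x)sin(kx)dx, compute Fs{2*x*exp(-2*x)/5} 8*k/(5*(k^2+4)^2)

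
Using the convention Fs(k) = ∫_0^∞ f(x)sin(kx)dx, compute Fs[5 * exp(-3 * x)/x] 5 * atan(k/3)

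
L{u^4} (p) 24/p^5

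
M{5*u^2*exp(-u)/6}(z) 5*gamma(z+2)/6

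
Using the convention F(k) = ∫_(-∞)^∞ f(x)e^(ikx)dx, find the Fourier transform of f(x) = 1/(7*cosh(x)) pi/(7*cosh(pi*k/2))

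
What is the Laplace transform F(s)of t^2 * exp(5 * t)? 2/(s - 5)^3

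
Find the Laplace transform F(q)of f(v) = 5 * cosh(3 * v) 5 * q/(q^2 - 9)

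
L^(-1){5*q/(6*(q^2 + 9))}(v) 5*cos(3*v)/6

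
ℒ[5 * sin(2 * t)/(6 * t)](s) 5 * atan(2/s)/6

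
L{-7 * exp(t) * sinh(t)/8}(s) -7/(8 * s * (s - 2))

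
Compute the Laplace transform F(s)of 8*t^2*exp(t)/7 16/(7*(s - 1)^3)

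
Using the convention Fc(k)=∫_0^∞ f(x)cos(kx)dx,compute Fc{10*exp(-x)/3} 10/(3*(k^2+1))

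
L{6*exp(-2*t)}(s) 6/(s + 2)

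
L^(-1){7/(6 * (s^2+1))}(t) 7 * sin(t)/6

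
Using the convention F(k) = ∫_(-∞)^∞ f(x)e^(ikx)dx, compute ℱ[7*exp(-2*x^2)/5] 7*sqrt(2)*sqrt(pi)*exp(-k^2/8)/10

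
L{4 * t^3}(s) 24/s^4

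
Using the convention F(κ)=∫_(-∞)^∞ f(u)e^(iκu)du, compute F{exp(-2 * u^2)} sqrt(2) * sqrt(pi) * exp(-κ^2/8)/2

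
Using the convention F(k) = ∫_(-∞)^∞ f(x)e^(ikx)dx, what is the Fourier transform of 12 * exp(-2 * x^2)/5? 6 * sqrt(2) * sqrt(pi) * exp(-k^2/8)/5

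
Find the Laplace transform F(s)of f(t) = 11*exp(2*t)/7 11/(7*(s - 2))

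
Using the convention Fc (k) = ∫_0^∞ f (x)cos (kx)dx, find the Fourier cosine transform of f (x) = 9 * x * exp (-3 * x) 9 * (9 - k^2)/ (k^2 + 9)^2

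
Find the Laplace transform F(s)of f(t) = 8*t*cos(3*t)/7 8*(s^2 - 9)/(7*(s^2 + 9)^2)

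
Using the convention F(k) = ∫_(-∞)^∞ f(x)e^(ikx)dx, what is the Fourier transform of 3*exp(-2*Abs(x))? 12/(k^2+4)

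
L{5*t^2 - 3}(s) 10/s^3 - 3/s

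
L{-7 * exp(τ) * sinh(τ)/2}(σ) -7/(2 * σ * (σ - 2))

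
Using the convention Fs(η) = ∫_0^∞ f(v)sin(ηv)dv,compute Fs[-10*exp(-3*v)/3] -10*η/(3*η^2 + 27)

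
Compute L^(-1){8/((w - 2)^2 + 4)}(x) 4*exp(2*x)*sin(2*x)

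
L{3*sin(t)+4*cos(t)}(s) 4*s/(s^2+1)+3/(s^2+1)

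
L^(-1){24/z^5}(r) r^4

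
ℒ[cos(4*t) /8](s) s/(8*(s^2 + 16) ) 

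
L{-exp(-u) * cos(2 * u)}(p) (-p - 1)/((p+1)^2+4)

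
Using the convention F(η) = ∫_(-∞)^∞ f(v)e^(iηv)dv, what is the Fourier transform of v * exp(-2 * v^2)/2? sqrt(2) * I * sqrt(pi) * η * exp(-η^2/8)/16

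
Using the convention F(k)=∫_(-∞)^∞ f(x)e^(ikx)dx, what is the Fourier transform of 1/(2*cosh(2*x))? pi/(4*cosh(pi*k/4))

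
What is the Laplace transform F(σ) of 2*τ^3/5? 12/(5*σ^4) 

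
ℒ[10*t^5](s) 1200/s^6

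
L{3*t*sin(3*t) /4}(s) 9*s/(2*(s^2 + 9) ^2) 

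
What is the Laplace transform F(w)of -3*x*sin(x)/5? -6*w/(5*(w^2 + 1)^2)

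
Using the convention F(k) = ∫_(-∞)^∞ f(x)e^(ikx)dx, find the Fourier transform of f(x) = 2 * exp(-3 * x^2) 2 * sqrt(3) * sqrt(pi) * exp(-k^2/12)/3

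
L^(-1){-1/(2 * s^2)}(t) -t/2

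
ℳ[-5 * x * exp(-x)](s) -5 * gamma(s+1)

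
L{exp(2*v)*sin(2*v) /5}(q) 2/(5*((q - 2) ^2 + 4) ) 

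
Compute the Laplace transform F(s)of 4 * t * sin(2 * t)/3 16 * s/(3 * (s^2 + 4)^2)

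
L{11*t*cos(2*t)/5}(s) 11*(s^2 - 4)/(5*(s^2+4)^2)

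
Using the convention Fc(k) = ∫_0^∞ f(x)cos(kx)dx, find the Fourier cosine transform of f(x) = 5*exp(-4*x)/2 10/(k^2 + 16)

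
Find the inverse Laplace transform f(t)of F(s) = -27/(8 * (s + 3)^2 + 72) -9 * exp(-3 * t) * sin(3 * t)/8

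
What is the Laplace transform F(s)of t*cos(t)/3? (s^2 - 1)/(3*(s^2+1)^2)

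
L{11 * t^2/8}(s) 11/(4 * s^3)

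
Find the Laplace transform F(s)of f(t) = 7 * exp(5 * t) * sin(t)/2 7/(2 * ((s - 5)^2 + 1))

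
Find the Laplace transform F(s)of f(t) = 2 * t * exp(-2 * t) 2/(s + 2)^2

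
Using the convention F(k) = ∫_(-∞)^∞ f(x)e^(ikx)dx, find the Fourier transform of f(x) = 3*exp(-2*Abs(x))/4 3/(k^2 + 4)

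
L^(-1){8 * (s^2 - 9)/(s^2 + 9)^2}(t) 8 * t * cos(3 * t)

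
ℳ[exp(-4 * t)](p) gamma(p)/4^p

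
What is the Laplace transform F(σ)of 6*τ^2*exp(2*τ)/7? 12/(7*(σ - 2)^3)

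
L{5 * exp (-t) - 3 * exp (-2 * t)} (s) 5/ (s+1) - 3/ (s+2)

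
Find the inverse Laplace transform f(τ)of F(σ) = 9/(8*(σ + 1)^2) 9*τ*exp(-τ)/8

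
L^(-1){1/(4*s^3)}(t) t^2/8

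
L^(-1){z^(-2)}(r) r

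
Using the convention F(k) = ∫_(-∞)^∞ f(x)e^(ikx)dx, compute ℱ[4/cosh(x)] 4*pi/cosh(pi*k/2)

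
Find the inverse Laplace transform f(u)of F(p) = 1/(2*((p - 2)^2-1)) exp(2*u)*sinh(u)/2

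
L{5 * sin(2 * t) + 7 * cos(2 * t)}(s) 7 * s/(s^2 + 4) + 10/(s^2 + 4)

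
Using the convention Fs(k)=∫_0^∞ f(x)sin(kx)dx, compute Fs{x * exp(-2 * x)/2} 2 * k/(k^2 + 4)^2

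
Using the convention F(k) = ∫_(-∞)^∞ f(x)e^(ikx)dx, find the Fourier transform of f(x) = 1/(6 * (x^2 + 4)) pi * exp(-2 * Abs(k))/12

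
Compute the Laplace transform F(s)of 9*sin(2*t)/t 9*atan(2/s)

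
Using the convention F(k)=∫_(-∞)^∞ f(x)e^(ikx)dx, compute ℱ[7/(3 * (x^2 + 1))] 7 * pi * exp(-Abs(k))/3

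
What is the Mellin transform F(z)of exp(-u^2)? gamma(z/2)/2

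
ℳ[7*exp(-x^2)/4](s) 7*gamma(s/2)/8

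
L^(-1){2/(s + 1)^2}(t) 2 * t * exp(-t)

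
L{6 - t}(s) 6/s - 1/s^2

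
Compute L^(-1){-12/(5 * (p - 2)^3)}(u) -6 * u^2 * exp(2 * u)/5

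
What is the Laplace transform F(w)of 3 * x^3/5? 18/(5 * w^4)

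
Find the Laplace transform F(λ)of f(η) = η λ^(-2)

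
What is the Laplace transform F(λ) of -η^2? -2/λ^3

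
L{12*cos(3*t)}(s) 12*s/(s^2 + 9)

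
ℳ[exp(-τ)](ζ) gamma(ζ)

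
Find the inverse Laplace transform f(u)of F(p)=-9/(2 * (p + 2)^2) -9 * u * exp(-2 * u)/2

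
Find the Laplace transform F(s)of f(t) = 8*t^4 192/s^5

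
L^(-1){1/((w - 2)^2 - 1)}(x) exp(2 * x) * sinh(x)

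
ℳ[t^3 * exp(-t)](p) gamma(p + 3)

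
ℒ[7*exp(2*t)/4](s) 7/(4*(s - 2))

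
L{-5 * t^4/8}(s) -15/s^5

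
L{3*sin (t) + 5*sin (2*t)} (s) 10/ (s^2 + 4) + 3/ (s^2 + 1)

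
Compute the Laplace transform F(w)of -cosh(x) -w/(w^2 - 1)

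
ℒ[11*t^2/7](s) 22/(7*s^3) 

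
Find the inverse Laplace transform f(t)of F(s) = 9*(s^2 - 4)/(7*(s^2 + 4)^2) 9*t*cos(2*t)/7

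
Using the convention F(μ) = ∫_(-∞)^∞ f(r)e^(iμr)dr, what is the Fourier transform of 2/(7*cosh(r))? 2*pi/(7*cosh(pi*μ/2))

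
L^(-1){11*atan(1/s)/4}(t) 11*sin(t)/(4*t)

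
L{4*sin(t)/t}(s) 4*atan(1/s)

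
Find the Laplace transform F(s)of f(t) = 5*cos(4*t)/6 5*s/(6*(s^2 + 16))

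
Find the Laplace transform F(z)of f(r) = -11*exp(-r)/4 -11/(4*z + 4)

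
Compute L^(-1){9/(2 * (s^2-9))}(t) 3 * sinh(3 * t)/2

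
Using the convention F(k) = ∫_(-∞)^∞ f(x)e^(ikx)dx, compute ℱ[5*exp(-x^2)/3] 5*sqrt(pi)*exp(-k^2/4)/3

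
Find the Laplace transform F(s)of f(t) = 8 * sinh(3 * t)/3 8/(s^2 - 9)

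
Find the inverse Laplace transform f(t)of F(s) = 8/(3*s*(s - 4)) 4*exp(2*t)*sinh(2*t)/3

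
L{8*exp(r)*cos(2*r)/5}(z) 8*(z - 1)/(5*((z - 1)^2+4))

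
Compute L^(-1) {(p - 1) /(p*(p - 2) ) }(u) exp(u)*cosh(u) 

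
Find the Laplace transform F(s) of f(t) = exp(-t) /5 1/(5*(s + 1) ) 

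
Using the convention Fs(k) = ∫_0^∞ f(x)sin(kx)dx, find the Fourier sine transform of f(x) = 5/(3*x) 5*pi/6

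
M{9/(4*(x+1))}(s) 9*pi*csc(pi*s)/4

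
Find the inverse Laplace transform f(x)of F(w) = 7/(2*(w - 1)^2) 7*x*exp(x)/2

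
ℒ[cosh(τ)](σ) σ/(σ^2 - 1)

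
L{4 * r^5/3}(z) 160/z^6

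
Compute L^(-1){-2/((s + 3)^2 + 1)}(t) -2 * exp(-3 * t) * sin(t)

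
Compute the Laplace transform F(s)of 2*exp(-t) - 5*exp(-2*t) 2/(s + 1) - 5/(s + 2)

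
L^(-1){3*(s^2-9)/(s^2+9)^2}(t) 3*t*cos(3*t)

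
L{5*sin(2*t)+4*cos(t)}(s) 4*s/(s^2+1)+10/(s^2+4)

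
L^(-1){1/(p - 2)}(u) exp(2*u)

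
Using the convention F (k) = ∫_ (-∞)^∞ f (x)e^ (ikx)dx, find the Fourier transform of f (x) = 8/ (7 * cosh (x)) 8 * pi/ (7 * cosh (pi * k/2))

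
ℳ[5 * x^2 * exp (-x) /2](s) 5 * gamma (s + 2) /2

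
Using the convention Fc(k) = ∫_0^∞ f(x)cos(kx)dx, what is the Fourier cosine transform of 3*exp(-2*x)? 6/(k^2 + 4)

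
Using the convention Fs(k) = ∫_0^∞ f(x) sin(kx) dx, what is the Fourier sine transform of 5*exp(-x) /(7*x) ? 5*atan(k) /7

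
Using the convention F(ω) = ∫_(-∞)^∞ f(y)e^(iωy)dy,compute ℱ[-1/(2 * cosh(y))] -pi/(2 * cosh(pi * ω/2))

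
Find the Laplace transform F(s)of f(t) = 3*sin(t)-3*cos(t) 3/(s^2 + 1)-3*s/(s^2 + 1)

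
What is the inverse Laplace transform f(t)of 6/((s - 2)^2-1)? 6*exp(2*t)*sinh(t)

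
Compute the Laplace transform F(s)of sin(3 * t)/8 3/(8 * (s^2 + 9))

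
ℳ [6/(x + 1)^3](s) 3*pi*(s - 2)*(s - 1)/sin(pi*s)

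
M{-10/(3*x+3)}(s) -10*pi*csc(pi*s)/3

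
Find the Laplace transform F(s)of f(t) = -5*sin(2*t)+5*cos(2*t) 5*s/(s^2+4) - 10/(s^2+4)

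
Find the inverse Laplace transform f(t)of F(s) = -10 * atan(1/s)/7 -10 * sin(t)/(7 * t)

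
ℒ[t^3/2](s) 3/s^4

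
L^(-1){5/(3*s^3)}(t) 5*t^2/6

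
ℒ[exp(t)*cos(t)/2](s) (s - 1)/(2*((s - 1)^2 + 1))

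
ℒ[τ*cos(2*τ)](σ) (σ^2 - 4)/(σ^2 + 4)^2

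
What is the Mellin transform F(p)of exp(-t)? gamma(p)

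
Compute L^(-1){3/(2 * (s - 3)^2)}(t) 3 * t * exp(3 * t)/2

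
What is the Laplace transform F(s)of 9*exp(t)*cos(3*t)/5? 9*(s - 1)/(5*((s - 1)^2 + 9))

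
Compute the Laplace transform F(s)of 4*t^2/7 8/(7*s^3)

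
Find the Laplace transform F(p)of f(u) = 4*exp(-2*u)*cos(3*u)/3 4*(p + 2)/(3*((p + 2)^2 + 9))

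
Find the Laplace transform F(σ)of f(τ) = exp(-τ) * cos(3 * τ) (σ + 1)/((σ + 1)^2 + 9)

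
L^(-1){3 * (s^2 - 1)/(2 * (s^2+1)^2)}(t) 3 * t * cos(t)/2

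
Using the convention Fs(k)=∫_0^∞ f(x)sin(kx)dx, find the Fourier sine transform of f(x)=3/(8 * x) 3 * pi/16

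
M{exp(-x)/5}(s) gamma(s)/5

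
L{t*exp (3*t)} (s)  (s - 3)^ (-2)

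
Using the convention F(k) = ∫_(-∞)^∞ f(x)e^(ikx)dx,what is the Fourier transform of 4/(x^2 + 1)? 4 * pi * exp(-Abs(k))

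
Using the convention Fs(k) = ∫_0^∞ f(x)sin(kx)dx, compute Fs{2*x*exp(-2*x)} 8*k/(k^2 + 4)^2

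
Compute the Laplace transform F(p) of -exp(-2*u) -1/(p + 2) 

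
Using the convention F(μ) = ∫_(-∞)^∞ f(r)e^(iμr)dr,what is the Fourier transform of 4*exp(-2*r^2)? 2*sqrt(2)*sqrt(pi)*exp(-μ^2/8)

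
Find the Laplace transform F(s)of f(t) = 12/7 12/(7*s)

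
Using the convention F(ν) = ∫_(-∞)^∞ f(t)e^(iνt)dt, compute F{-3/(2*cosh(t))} -3*pi/(2*cosh(pi*ν/2))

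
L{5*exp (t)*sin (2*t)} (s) 10/ ( (s - 1)^2 + 4)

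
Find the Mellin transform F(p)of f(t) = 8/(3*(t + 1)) 8*pi*csc(pi*p)/3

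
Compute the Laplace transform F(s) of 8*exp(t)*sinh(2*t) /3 16/(3*((s - 1) ^2 - 4) ) 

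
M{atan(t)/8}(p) -pi * sec(pi * p/2)/(16 * p)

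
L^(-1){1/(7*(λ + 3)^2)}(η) η*exp(-3*η)/7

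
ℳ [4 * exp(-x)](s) 4 * gamma(s)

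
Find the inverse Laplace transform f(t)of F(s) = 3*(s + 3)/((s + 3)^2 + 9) 3*exp(-3*t)*cos(3*t)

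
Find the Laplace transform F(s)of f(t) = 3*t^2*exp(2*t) 6/(s - 2)^3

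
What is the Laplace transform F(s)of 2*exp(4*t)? 2/(s - 4)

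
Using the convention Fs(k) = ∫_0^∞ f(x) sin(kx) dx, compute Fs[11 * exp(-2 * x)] 11 * k/(k^2 + 4) 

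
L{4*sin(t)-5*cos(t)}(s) 4/(s^2 + 1)-5*s/(s^2 + 1)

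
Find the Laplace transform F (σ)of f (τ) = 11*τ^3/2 33/σ^4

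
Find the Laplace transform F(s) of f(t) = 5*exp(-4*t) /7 5/(7*(s + 4) ) 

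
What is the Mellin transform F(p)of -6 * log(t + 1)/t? 6 * pi * csc(pi * p)/(p - 1)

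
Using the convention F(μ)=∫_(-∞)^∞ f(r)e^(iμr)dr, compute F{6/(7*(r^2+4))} 3*pi*exp(-2*Abs(μ))/7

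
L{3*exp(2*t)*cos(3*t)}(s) 3*(s - 2)/((s - 2)^2 + 9)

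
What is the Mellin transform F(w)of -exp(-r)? -gamma(w)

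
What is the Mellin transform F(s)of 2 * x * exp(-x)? 2 * gamma(s + 1)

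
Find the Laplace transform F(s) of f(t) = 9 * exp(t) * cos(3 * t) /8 9 * (s - 1) /(8 * ((s - 1) ^2 + 9) ) 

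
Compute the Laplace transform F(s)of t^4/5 24/(5*s^5)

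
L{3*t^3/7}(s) 18/(7*s^4)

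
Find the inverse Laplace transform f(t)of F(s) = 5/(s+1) 5*exp(-t)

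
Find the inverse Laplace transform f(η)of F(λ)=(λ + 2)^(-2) η * exp(-2 * η)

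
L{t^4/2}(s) 12/s^5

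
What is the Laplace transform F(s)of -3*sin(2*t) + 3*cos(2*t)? 3*s/(s^2 + 4) - 6/(s^2 + 4)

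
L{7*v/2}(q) 7/(2*q^2)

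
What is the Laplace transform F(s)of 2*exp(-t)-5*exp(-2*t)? 2/(s+1)-5/(s+2)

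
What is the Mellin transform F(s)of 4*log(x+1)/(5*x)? -4*pi*csc(pi*s)/(5*s - 5)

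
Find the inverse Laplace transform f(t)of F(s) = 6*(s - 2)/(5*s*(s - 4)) 6*exp(2*t)*cosh(2*t)/5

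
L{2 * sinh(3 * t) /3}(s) 2/(s^2 - 9) 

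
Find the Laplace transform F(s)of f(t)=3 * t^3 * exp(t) 18/(s - 1)^4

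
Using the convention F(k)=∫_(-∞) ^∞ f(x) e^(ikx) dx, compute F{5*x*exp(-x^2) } 5*I*sqrt(pi)*k*exp(-k^2/4) /2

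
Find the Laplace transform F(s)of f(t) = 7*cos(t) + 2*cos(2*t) 7*s/(s^2 + 1) + 2*s/(s^2 + 4)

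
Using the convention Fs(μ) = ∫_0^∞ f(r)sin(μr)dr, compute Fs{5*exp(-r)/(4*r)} 5*atan(μ)/4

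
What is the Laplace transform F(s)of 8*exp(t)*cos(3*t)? 8*(s - 1)/((s - 1)^2 + 9)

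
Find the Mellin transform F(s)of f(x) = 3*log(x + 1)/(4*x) -3*pi*csc(pi*s)/(4*s - 4)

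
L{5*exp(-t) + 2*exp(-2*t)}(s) 2/(s + 2) + 5/(s + 1)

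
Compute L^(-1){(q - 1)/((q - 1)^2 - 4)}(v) exp(v) * cosh(2 * v)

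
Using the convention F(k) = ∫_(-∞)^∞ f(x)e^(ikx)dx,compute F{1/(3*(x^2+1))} pi*exp(-Abs(k))/3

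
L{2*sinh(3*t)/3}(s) 2/(s^2-9)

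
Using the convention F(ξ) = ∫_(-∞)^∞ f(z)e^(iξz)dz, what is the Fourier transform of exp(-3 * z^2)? sqrt(3) * sqrt(pi) * exp(-ξ^2/12)/3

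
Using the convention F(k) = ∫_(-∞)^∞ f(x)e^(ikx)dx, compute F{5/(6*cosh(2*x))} 5*pi/(12*cosh(pi*k/4))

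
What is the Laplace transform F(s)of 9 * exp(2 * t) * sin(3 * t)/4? 27/(4 * ((s - 2)^2 + 9))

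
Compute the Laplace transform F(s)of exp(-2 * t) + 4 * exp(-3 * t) 4/(s + 3) + 1/(s + 2)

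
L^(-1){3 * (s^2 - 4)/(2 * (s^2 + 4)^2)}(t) 3 * t * cos(2 * t)/2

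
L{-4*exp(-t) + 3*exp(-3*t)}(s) 3/(s + 3) - 4/(s + 1)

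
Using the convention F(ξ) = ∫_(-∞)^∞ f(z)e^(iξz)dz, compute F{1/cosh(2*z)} pi/(2*cosh(pi*ξ/4))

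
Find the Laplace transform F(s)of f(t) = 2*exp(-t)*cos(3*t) 2*(s + 1)/((s + 1)^2 + 9)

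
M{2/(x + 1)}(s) 2 * pi * csc(pi * s)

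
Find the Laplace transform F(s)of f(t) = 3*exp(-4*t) 3/(s + 4)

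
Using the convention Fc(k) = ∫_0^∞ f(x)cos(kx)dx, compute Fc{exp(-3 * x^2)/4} sqrt(3) * sqrt(pi) * exp(-k^2/12)/24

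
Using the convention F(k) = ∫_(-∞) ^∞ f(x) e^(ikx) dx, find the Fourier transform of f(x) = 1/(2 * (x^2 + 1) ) pi * exp(-Abs(k) ) /2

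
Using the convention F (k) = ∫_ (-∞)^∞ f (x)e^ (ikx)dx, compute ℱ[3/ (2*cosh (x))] 3*pi/ (2*cosh (pi*k/2))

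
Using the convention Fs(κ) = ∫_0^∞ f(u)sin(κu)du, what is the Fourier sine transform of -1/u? -pi/2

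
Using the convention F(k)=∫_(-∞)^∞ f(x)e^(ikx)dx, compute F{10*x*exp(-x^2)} 5*I*sqrt(pi)*k*exp(-k^2/4)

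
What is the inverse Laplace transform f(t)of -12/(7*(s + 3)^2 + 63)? -4*exp(-3*t)*sin(3*t)/7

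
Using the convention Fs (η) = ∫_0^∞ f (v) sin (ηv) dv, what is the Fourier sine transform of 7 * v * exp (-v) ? 14 * η/ (η^2 + 1) ^2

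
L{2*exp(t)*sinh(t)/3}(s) 2/(3*s*(s - 2))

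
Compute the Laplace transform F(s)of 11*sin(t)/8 11/(8*(s^2 + 1))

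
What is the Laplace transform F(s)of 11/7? 11/(7*s)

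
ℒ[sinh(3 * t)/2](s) 3/(2 * (s^2 - 9))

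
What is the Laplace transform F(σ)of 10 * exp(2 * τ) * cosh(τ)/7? 10 * (σ - 2)/(7 * ((σ - 2)^2 - 1))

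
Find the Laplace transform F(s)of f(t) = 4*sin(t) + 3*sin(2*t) 4/(s^2 + 1) + 6/(s^2 + 4)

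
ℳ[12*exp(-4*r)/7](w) 12*gamma(w)/(7*2^(2*w))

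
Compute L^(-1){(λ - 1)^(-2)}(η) η*exp(η)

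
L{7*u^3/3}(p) 14/p^4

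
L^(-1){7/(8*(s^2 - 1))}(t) 7*sinh(t)/8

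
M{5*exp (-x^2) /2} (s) 5*gamma (s/2) /4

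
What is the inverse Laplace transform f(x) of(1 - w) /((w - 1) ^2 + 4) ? -exp(x)*cos(2*x) 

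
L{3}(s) 3/s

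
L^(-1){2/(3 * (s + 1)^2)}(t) 2 * t * exp(-t)/3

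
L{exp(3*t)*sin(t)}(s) 1/((s - 3)^2 + 1)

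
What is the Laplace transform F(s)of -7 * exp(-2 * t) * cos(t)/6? 7 * (-s - 2)/(6 * ((s + 2)^2 + 1))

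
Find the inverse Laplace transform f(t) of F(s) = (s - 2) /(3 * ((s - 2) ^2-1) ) exp(2 * t) * cosh(t) /3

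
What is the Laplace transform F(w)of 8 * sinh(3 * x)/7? 24/(7 * (w^2 - 9))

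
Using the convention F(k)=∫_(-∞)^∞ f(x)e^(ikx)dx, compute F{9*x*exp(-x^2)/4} 9*I*sqrt(pi)*k*exp(-k^2/4)/8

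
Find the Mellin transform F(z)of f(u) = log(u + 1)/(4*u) -pi*csc(pi*z)/(4*z - 4)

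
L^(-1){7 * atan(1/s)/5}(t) 7 * sin(t)/(5 * t)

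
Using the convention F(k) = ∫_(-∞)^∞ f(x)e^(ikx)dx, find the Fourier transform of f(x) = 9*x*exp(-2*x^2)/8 9*sqrt(2)*I*sqrt(pi)*k*exp(-k^2/8)/64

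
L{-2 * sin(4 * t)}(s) -8/(s^2 + 16)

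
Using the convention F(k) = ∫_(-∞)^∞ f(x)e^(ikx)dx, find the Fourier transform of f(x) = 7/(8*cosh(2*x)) 7*pi/(16*cosh(pi*k/4))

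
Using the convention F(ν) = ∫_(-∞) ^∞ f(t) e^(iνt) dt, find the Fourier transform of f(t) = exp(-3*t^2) sqrt(3)*sqrt(pi)*exp(-ν^2/12) /3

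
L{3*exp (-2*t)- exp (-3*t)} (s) 3/ (s+2) - 1/ (s+3)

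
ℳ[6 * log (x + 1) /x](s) -6 * pi * csc (pi * s) / (s - 1) 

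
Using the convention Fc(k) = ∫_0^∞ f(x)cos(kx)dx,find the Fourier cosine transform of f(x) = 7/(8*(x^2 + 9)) 7*pi*exp(-3*k)/48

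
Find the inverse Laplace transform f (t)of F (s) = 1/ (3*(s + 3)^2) t*exp (-3*t)/3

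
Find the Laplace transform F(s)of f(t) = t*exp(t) (s - 1)^(-2)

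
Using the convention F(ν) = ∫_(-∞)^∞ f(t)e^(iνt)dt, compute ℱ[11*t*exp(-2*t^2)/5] 11*sqrt(2)*I*sqrt(pi)*ν*exp(-ν^2/8)/40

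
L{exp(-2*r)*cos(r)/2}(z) (z+2)/(2*((z+2)^2+1))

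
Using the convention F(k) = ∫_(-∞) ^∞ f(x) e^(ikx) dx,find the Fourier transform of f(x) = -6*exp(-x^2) -6*sqrt(pi)*exp(-k^2/4) 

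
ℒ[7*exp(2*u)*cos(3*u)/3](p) 7*(p - 2)/(3*((p - 2)^2 + 9))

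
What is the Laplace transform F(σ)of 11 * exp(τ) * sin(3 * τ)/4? 33/(4 * ((σ - 1)^2 + 9))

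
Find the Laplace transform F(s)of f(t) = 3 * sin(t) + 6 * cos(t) 6 * s/(s^2 + 1) + 3/(s^2 + 1)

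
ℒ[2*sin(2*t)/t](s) 2*atan(2/s)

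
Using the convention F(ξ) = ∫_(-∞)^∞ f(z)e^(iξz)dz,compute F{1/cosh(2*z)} pi/(2*cosh(pi*ξ/4))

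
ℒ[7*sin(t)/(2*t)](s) 7*atan(1/s)/2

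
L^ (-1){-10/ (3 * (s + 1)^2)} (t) -10 * t * exp (-t)/3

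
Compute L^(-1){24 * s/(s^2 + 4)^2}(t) 6 * t * sin(2 * t)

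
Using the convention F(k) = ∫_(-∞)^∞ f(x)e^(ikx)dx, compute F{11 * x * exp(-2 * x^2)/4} 11 * sqrt(2) * I * sqrt(pi) * k * exp(-k^2/8)/32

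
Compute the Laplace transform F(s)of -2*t -2/s^2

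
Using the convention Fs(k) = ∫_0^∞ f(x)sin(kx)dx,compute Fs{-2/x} -pi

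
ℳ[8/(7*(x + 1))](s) 8*pi*csc(pi*s)/7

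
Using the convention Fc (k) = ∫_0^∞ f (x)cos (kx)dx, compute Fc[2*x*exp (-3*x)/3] 2*(9 - k^2)/ (3*(k^2 + 9)^2)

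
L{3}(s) 3/s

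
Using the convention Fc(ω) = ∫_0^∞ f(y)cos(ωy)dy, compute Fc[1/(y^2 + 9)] pi * exp(-3 * ω)/6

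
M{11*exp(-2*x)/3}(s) 11*gamma(s)/(3*2^s)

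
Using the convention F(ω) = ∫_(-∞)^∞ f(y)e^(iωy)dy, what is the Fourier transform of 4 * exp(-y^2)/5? 4 * sqrt(pi) * exp(-ω^2/4)/5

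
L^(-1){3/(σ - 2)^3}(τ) 3*τ^2*exp(2*τ)/2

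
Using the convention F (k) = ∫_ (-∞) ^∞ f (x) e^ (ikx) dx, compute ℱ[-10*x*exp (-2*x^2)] -5*sqrt (2)*I*sqrt (pi)*k*exp (-k^2/8) /4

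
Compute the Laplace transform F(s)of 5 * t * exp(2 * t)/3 5/(3 * (s - 2)^2)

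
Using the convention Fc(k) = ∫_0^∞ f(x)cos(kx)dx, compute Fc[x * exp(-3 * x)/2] (9 - k^2)/(2 * (k^2+9)^2)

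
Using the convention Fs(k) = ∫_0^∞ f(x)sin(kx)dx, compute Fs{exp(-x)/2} k/(2 * (k^2 + 1))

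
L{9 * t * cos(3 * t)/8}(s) 9 * (s^2 - 9)/(8 * (s^2 + 9)^2)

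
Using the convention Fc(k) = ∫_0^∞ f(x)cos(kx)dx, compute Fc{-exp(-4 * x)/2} -2/(k^2+16)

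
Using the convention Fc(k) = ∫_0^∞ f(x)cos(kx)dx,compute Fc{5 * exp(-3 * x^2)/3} 5 * sqrt(3) * sqrt(pi) * exp(-k^2/12)/18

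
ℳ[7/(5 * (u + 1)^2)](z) -7 * pi * (z - 1)/(5 * sin(pi * z))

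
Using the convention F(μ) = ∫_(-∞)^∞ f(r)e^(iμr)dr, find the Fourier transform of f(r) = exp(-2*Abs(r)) 4/(μ^2 + 4)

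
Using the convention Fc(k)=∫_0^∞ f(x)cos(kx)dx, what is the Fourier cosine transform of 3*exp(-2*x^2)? 3*sqrt(2)*sqrt(pi)*exp(-k^2/8)/4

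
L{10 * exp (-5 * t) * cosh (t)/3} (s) 10 * (s + 5)/ (3 * ( (s + 5)^2 - 1))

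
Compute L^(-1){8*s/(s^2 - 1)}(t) 8*cosh(t)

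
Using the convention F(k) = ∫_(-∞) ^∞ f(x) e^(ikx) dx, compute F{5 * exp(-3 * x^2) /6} 5 * sqrt(3) * sqrt(pi) * exp(-k^2/12) /18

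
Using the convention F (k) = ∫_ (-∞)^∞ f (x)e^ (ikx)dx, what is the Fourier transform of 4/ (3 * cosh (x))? 4 * pi/ (3 * cosh (pi * k/2))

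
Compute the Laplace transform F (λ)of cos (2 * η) λ/ (λ^2 + 4)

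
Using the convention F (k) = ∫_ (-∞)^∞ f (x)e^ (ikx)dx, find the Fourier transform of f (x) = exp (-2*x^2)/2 sqrt (2)*sqrt (pi)*exp (-k^2/8)/4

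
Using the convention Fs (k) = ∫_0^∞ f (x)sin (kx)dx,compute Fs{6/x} 3*pi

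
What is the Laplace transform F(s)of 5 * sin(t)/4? 5/(4 * (s^2 + 1))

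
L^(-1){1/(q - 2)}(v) exp(2 * v)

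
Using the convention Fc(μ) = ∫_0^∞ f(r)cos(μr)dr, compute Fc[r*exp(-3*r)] (9 - μ^2)/(μ^2 + 9)^2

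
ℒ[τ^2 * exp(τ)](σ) 2/(σ - 1)^3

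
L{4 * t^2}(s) 8/s^3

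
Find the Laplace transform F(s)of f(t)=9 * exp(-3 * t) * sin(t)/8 9/(8 * ((s + 3)^2 + 1))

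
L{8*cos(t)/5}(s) 8*s/(5*(s^2 + 1))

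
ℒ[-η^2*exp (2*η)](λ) -2/ (λ - 2)^3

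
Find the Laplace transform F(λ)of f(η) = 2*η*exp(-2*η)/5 2/(5*(λ + 2)^2)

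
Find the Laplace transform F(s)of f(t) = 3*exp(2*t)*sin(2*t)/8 3/(4*((s - 2)^2 + 4))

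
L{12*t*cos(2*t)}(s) 12*(s^2 - 4)/(s^2 + 4)^2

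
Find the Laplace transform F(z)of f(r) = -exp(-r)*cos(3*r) (-z - 1)/((z + 1)^2 + 9)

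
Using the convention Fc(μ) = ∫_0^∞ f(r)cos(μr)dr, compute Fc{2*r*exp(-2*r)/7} 2*(4 - μ^2)/(7*(μ^2 + 4)^2)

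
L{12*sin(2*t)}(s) 24/(s^2 + 4)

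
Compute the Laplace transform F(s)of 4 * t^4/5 96/(5 * s^5)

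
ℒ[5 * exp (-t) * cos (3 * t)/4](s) 5 * (s + 1)/ (4 * ( (s + 1)^2 + 9))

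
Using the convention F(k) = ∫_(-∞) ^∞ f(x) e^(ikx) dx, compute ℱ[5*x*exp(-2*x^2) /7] 5*sqrt(2)*I*sqrt(pi)*k*exp(-k^2/8) /56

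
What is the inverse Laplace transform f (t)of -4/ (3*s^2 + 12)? -2*sin (2*t)/3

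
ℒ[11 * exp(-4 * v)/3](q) 11/(3 * (q + 4))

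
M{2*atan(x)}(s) -pi*sec(pi*s/2)/s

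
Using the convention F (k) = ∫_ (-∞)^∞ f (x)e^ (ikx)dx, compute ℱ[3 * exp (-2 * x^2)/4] 3 * sqrt (2) * sqrt (pi) * exp (-k^2/8)/8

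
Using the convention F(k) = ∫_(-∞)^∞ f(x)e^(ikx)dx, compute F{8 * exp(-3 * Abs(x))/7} 48/(7 * (k^2 + 9))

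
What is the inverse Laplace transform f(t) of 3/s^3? 3 * t^2/2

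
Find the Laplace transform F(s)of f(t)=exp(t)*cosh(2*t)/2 (s - 1)/(2*((s - 1)^2 - 4))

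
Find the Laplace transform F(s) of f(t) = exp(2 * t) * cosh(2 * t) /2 (s - 2) /(2 * s * (s - 4) ) 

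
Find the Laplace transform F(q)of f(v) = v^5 120/q^6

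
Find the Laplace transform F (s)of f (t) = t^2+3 2/s^3+3/s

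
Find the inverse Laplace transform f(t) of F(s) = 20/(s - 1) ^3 10*t^2*exp(t) 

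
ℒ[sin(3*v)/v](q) atan(3/q)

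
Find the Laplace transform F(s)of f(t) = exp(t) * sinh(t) 1/(s * (s - 2))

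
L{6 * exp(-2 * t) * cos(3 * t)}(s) 6 * (s + 2)/((s + 2)^2 + 9)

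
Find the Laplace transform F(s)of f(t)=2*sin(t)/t 2*atan(1/s)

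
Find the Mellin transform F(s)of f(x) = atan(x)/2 -pi * sec(pi * s/2)/(4 * s)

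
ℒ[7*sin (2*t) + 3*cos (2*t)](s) 14/ (s^2 + 4) + 3*s/ (s^2 + 4)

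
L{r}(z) z^(-2)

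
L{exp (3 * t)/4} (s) 1/ (4 * (s - 3))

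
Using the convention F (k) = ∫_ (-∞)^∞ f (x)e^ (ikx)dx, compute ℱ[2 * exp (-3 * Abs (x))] 12/ (k^2 + 9)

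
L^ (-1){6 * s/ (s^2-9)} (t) 6 * cosh (3 * t)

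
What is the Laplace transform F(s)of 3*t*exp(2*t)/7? 3/(7*(s - 2)^2)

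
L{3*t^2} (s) 6/s^3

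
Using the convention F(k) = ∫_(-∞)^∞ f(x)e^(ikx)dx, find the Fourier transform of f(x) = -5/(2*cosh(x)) -5*pi/(2*cosh(pi*k/2))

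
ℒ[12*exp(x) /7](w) 12/(7*(w - 1) ) 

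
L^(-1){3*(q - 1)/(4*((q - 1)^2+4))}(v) 3*exp(v)*cos(2*v)/4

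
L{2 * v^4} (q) 48/q^5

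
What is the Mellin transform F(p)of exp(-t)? gamma(p)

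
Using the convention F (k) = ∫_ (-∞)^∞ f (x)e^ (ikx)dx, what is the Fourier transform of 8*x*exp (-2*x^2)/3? sqrt (2)*I*sqrt (pi)*k*exp (-k^2/8)/3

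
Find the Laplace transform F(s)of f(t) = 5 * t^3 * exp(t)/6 5/(s - 1)^4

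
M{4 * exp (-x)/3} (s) 4 * gamma (s)/3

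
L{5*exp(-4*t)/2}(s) 5/(2*(s + 4))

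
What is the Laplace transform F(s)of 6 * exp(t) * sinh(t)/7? 6/(7 * s * (s - 2))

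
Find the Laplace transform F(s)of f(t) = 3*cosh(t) 3*s/(s^2 - 1)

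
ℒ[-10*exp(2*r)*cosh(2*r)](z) 10*(2 - z)/(z*(z - 4))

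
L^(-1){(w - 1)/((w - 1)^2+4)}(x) exp(x)*cos(2*x)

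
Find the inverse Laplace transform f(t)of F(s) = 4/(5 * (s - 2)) 4 * exp(2 * t)/5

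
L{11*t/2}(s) 11/(2*s^2)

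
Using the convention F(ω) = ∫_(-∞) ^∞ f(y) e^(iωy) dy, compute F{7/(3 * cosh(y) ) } 7 * pi/(3 * cosh(pi * ω/2) ) 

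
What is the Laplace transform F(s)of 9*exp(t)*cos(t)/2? 9*(s - 1)/(2*((s - 1)^2 + 1))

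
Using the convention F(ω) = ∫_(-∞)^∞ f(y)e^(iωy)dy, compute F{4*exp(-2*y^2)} 2*sqrt(2)*sqrt(pi)*exp(-ω^2/8)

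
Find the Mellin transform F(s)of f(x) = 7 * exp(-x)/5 7 * gamma(s)/5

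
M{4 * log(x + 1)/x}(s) -4 * pi * csc(pi * s)/(s - 1)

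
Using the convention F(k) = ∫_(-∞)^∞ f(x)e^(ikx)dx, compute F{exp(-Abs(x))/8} 1/(4*(k^2 + 1))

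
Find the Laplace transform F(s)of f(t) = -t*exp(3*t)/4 -1/(4*(s - 3)^2)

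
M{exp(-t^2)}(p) gamma(p/2)/2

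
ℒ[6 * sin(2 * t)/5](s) 12/(5 * (s^2 + 4))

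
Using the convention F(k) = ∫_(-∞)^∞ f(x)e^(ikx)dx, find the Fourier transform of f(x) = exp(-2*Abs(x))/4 1/(k^2+4)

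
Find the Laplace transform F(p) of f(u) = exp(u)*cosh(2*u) (p - 1) /((p - 1) ^2 - 4) 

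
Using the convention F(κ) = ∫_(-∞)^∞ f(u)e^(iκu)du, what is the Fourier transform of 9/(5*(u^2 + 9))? 3*pi*exp(-3*Abs(κ))/5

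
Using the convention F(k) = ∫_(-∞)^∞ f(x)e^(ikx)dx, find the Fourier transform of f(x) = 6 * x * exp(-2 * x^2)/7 3 * sqrt(2) * I * sqrt(pi) * k * exp(-k^2/8)/28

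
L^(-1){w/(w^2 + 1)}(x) cos(x)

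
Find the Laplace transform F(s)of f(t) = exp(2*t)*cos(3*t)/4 (s - 2)/(4*((s - 2)^2 + 9))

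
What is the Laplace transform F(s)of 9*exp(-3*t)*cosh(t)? 9*(s + 3)/((s + 3)^2 - 1)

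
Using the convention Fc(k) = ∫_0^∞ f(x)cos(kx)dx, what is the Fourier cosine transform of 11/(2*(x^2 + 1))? 11*pi*exp(-k)/4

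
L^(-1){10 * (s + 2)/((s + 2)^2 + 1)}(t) 10 * exp(-2 * t) * cos(t)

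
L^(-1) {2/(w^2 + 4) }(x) sin(2*x) 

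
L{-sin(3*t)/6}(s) -1/(2*s^2 + 18)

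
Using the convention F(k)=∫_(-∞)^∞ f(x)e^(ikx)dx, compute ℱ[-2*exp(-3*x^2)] -2*sqrt(3)*sqrt(pi)*exp(-k^2/12)/3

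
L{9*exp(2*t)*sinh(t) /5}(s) 9/(5*((s - 2) ^2 - 1) ) 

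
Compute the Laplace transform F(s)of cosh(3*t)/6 s/(6*(s^2 - 9))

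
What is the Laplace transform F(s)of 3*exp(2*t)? 3/(s - 2)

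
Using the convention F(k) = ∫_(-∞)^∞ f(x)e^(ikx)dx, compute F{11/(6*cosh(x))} 11*pi/(6*cosh(pi*k/2))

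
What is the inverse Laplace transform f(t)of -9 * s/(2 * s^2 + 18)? -9 * cos(3 * t)/2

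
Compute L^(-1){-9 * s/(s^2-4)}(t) -9 * cosh(2 * t)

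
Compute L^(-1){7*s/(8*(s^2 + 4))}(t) 7*cos(2*t)/8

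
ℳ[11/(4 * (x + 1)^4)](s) 11 * gamma(s) * gamma(4 - s)/24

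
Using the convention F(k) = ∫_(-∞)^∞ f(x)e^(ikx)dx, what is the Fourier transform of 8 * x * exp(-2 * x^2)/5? sqrt(2) * I * sqrt(pi) * k * exp(-k^2/8)/5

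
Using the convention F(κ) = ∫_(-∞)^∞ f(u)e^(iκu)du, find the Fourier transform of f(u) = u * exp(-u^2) I * sqrt(pi) * κ * exp(-κ^2/4)/2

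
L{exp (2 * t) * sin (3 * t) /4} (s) 3/ (4 * ( (s - 2) ^2 + 9) ) 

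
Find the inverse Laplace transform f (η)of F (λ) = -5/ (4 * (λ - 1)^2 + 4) -5 * exp (η) * sin (η)/4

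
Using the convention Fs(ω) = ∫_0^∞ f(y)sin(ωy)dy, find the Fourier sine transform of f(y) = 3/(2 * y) 3 * pi/4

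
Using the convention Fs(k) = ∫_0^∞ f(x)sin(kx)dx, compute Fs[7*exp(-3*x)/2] 7*k/(2*(k^2 + 9))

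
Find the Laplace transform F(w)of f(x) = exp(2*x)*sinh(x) 1/((w - 2)^2 - 1)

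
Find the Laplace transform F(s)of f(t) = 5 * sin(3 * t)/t 5 * atan(3/s)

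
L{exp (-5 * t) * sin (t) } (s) 1/ ( (s + 5) ^2 + 1) 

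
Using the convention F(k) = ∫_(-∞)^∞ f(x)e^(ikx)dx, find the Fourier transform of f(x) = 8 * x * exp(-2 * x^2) sqrt(2) * I * sqrt(pi) * k * exp(-k^2/8)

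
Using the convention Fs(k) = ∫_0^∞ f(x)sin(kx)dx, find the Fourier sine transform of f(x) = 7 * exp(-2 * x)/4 7 * k/(4 * (k^2 + 4))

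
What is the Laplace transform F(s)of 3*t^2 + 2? 6/s^3 + 2/s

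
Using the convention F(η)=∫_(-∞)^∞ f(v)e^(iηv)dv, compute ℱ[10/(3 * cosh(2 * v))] 5 * pi/(3 * cosh(pi * η/4))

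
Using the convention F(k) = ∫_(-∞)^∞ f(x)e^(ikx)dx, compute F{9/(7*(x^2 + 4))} 9*pi*exp(-2*Abs(k))/14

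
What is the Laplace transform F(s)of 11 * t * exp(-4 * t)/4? 11/(4 * (s + 4)^2)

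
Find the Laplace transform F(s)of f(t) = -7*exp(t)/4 -7/(4*s - 4)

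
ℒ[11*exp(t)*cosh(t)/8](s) 11*(s - 1)/(8*s*(s - 2))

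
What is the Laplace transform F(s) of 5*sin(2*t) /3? 10/(3*(s^2 + 4) ) 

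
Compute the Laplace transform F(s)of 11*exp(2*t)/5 11/(5*(s - 2))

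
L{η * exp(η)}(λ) (λ - 1)^(-2)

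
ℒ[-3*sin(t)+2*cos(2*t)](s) 2*s/(s^2+4)-3/(s^2+1) 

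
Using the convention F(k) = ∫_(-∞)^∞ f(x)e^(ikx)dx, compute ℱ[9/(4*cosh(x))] 9*pi/(4*cosh(pi*k/2))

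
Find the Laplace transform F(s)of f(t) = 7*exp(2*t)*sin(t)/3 7/(3*((s - 2)^2 + 1))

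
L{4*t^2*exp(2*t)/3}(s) 8/(3*(s - 2)^3)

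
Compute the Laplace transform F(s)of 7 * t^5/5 168/s^6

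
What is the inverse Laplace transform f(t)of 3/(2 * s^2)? 3 * t/2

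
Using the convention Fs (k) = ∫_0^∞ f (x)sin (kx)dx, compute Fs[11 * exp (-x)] 11 * k/ (k^2 + 1)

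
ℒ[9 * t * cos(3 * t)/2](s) 9 * (s^2 - 9)/(2 * (s^2+9)^2)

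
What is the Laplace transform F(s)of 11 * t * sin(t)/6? 11 * s/(3 * (s^2 + 1)^2)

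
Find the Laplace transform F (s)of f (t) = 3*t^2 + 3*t 6/s^3 + 3/s^2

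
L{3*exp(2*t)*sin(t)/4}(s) 3/(4*((s - 2)^2+1))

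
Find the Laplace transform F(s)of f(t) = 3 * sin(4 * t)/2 6/(s^2 + 16)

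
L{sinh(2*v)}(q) 2/(q^2 - 4)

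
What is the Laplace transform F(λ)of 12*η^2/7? 24/(7*λ^3)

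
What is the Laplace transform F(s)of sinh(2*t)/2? 1/(s^2 - 4)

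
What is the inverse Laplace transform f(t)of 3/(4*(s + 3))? 3*exp(-3*t)/4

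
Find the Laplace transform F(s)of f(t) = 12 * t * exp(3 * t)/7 12/(7 * (s - 3)^2)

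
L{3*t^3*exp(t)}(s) 18/(s - 1)^4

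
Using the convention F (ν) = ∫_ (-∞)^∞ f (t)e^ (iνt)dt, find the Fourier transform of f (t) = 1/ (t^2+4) pi * exp (-2 * Abs (ν))/2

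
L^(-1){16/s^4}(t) 8*t^3/3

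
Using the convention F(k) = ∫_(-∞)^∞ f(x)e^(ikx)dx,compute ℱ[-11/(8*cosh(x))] -11*pi/(8*cosh(pi*k/2))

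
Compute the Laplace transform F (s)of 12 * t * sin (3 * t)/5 72 * s/ (5 * (s^2 + 9)^2)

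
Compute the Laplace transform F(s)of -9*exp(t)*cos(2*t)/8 9*(1 - s)/(8*((s - 1)^2 + 4))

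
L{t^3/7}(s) 6/(7*s^4)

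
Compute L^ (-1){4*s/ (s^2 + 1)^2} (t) 2*t*sin (t)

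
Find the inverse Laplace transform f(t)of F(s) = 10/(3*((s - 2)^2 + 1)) 10*exp(2*t)*sin(t)/3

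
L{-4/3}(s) -4/(3*s)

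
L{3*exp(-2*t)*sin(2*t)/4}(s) 3/(2*((s+2)^2+4))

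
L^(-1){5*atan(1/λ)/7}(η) 5*sin(η)/(7*η)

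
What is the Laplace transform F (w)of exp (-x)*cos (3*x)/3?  (w + 1)/ (3*( (w + 1)^2 + 9))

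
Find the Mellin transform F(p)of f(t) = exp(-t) gamma(p)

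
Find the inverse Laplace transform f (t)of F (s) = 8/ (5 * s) 8/5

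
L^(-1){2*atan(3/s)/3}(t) 2*sin(3*t)/(3*t)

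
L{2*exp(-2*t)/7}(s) 2/(7*(s+2))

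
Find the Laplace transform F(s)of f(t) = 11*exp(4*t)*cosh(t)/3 11*(s - 4)/(3*((s - 4)^2 - 1))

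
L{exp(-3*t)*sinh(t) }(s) 1/((s + 3) ^2 - 1) 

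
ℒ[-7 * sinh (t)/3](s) -7/ (3 * s^2-3)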